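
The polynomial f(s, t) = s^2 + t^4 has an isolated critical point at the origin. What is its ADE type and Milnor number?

The Hessian of f at 0 is [[2, 0], [0, 0]] with rank 1, so corank 1. A Groebner basis of the Jacobian ideal J(f) in C{s,t} is {t^3, s}; counting standard monomials gives mu = 3. Corank 1: A-series; mu = 3 gives A_3.

Type A_3, Milnor number mu = 3.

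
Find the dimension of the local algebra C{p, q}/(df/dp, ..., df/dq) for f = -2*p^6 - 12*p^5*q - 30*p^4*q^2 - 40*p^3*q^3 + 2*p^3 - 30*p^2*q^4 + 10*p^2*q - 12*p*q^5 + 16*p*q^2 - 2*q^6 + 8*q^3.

The Hessian of f at 0 has rank 0. Corank 2; j^3 = 2*(p + q)*(p + 2*q)^2 has shape L^2 M (L != M), so D-series; mu = 7 gives D_7.

7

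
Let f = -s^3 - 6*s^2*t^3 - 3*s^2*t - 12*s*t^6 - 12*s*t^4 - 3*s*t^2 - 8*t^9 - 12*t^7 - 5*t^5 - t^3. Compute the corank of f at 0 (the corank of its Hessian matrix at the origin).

2

Hessian at 0 has rank 0.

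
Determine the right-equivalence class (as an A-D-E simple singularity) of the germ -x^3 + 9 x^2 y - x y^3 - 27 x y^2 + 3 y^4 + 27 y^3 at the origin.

E_7

The Hessian of f at 0 has rank 0. Corank 2; j^3 = -(x - 3*y)^3 is a perfect cube, so E-series; the 4-jet and mu = 7 give E_7.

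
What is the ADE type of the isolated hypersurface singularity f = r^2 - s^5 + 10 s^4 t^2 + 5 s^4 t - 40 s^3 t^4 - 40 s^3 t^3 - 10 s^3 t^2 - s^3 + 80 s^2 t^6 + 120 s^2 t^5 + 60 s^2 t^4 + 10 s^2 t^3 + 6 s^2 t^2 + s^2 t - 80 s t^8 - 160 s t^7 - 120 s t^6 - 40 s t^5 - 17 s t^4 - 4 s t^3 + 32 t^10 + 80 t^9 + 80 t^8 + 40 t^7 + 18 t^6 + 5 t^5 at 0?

D_{6}

The Hessian of f at 0 has rank 1. Corank 2; j^3 = -s^2*(s - t) has shape L^2 M (L != M), so D-series; mu = 6 gives D_6.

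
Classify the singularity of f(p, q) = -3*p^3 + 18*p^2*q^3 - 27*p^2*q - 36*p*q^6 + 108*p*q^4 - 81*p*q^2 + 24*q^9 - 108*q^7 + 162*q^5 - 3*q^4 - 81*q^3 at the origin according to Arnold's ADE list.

The Hessian of f at 0 is [[0, 0], [0, 0]] with rank 0, so corank 2. A Groebner basis of the Jacobian ideal J(f) in C{p,q} is {q^3, p^2 + 6*p*q + 9*q^2}; counting standard monomials gives mu = 6. Corank 2; j^3 = -3*(p + 3*q)^3 is a perfect cube, so E-series; the 4-jet and mu = 6 give E_6.

E_{6}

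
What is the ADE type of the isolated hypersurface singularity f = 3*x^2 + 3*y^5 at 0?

The Hessian of f at 0 is [[6, 0], [0, 0]] with rank 1, so corank 1. A Groebner basis of the Jacobian ideal J(f) in C{x,y} is {y^4, x}; counting standard monomials gives mu = 4. Corank 1: A-series; mu = 4 gives A_4.

A_4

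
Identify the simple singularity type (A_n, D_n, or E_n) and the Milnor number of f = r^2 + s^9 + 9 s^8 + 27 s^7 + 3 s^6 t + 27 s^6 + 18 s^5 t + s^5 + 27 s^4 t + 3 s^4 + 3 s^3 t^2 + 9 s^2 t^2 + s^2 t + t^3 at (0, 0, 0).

Type D4, Milnor number mu = 4.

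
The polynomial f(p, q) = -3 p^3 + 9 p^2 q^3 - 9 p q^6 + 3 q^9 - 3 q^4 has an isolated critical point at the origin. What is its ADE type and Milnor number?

Type E_6, Milnor number mu = 6.

The Hessian of f at 0 has rank 0. Corank 2; j^3 = -3*p^3 is a perfect cube, so E-series; the 4-jet and mu = 6 give E_6.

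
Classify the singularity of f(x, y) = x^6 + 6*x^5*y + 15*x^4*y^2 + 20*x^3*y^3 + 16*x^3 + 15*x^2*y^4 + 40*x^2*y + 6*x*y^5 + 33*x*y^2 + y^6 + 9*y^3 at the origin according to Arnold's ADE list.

D_{7}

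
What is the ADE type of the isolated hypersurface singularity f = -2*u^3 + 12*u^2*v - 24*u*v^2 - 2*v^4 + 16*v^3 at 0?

The Hessian of f at 0 is [[0, 0], [0, 0]] with rank 0, so corank 2. A Groebner basis of the Jacobian ideal J(f) in C{u,v} is {v^3, u^2 - 4*u*v + 4*v^2}; counting standard monomials gives mu = 6. Corank 2; j^3 = -2*(u - 2*v)^3 is a perfect cube, so E-series; the 4-jet and mu = 6 give E_6.

E_6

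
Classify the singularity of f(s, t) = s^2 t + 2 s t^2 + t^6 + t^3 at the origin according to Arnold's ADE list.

The Hessian of f at 0 has rank 0. Corank 2; j^3 = t*(s + t)^2 has shape L^2 M (L != M), so D-series; mu = 7 gives D_7.

D_7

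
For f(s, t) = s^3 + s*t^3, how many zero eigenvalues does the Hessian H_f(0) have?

2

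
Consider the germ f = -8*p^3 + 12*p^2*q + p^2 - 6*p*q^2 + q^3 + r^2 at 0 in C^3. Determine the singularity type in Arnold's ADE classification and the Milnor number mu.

Type A_{2}, Milnor number mu = 2.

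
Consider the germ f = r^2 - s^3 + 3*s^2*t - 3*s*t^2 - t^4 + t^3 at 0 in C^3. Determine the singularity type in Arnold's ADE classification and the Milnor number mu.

Type E_6, Milnor number mu = 6.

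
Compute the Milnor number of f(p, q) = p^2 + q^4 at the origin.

3

The Hessian of f at 0 has rank 1. Corank 1: A-series; mu = 3 gives A_3.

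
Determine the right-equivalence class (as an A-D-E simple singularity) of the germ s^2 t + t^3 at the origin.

D_4

The Hessian of f at 0 has rank 0. Corank 2; j^3 = t*(s^2 + t^2) splits into three distinct lines over C (the quadratic factor has nonzero discriminant), so D_4.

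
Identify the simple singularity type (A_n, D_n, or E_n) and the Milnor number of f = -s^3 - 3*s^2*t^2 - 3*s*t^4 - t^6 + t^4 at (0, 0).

The Hessian of f at 0 has rank 0. Corank 2; j^3 = -s^3 is a perfect cube, so E-series; the 4-jet and mu = 6 give E_6.

Type E_{6}, Milnor number mu = 6.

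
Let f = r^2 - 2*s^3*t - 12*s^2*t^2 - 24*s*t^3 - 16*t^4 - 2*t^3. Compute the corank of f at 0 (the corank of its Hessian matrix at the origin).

2

Hessian at 0 has rank 1.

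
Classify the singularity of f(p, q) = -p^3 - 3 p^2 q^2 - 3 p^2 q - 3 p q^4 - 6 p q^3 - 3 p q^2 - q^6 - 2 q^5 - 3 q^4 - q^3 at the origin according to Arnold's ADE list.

E8

The Hessian of f at 0 has rank 0. Corank 2; j^3 = -(p + q)^3 is a perfect cube, so E-series; the 5-jet and mu = 8 give E_8.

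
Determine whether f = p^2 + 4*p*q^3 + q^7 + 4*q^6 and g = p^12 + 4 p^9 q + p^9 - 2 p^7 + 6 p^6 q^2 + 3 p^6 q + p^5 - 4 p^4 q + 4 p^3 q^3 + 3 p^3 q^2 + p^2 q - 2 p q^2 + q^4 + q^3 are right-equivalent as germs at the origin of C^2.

No.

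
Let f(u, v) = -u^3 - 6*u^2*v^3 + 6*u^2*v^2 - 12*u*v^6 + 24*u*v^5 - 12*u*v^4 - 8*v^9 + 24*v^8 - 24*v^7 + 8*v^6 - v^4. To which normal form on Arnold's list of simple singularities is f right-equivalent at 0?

E_6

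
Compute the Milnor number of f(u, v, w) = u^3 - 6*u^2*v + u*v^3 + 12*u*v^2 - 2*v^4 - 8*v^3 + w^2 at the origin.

The Hessian of f at 0 has rank 1. Corank 2; j^3 = (u - 2*v)^3 is a perfect cube, so E-series; the 4-jet and mu = 7 give E_7.

7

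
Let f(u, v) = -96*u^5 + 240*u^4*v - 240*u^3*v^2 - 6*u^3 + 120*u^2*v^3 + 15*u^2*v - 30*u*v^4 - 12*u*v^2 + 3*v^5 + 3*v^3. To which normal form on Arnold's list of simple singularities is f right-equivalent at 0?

D6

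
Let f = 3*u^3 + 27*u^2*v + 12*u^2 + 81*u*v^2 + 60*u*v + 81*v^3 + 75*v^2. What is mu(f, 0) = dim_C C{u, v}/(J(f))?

2

The Hessian of f at 0 is [[24, 60], [60, 150]] with rank 1, so corank 1. A Groebner basis of the Jacobian ideal J(f) in C{u,v} is {v^2, u + 5*v/2}; counting standard monomials gives mu = 2. Corank 1: A-series; mu = 2 gives A_2.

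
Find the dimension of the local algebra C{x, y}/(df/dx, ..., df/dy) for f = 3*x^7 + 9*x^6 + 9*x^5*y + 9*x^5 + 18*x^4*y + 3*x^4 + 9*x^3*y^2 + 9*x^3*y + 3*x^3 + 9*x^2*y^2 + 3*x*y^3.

7

The Hessian of f at 0 is [[0, 0], [0, 0]] with rank 0, so corank 2. A Groebner basis of the Jacobian ideal J(f) in C{x,y} is {3*x^2 + y^4 + y^3, x^3, x^2*y - x^2 - y^3/3, 2*x^2 + x*y^2 + 2*y^3/3}; counting standard monomials gives mu = 7. Corank 2; j^3 = 3*x^3 is a perfect cube, so E-series; the 4-jet and mu = 7 give E_7.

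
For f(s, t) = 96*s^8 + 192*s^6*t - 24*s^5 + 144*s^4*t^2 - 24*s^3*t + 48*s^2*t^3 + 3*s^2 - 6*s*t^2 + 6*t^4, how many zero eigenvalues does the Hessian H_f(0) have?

1

Hessian at 0 has rank 1.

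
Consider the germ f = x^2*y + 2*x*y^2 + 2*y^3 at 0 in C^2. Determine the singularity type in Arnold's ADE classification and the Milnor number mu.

The Hessian of f at 0 has rank 0. Corank 2; j^3 = y*(x^2 + 2*x*y + 2*y^2) splits into three distinct lines over C (the quadratic factor has nonzero discriminant), so D_4.

Type D4, Milnor number mu = 4.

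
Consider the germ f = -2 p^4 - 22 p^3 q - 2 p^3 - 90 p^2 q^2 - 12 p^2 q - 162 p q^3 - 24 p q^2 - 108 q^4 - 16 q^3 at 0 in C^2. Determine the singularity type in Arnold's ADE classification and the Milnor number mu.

Type E7, Milnor number mu = 7.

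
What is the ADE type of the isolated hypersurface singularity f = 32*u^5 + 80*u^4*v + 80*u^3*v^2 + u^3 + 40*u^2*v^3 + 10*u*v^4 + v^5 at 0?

The Hessian of f at 0 is [[0, 0], [0, 0]] with rank 0, so corank 2. A Groebner basis of the Jacobian ideal J(f) in C{u,v} is {v^5, u*v^3 + v^4/8, u^2}; counting standard monomials gives mu = 8. Corank 2; j^3 = u^3 is a perfect cube, so E-series; the 5-jet and mu = 8 give E_8.

E8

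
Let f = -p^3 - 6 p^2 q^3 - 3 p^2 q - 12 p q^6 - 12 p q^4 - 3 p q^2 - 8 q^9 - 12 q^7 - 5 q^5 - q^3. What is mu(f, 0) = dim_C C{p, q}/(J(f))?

The Hessian of f at 0 has rank 0. Corank 2; j^3 = -(p + q)^3 is a perfect cube, so E-series; the 5-jet and mu = 8 give E_8.

8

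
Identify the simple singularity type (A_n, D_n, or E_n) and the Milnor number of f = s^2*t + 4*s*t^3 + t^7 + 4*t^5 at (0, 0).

Type D8, Milnor number mu = 8.

The Hessian of f at 0 has rank 0. Corank 2; j^3 = s^2*t has shape L^2 M (L != M), so D-series; mu = 8 gives D_8.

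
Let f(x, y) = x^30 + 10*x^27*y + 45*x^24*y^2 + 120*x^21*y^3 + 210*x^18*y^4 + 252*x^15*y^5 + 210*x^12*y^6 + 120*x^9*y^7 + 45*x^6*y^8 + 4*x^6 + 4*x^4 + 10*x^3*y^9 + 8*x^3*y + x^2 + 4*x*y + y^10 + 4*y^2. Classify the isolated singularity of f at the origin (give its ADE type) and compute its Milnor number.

The Hessian of f at 0 is [[2, 4], [4, 8]] with rank 1, so corank 1. A Groebner basis of the Jacobian ideal J(f) in C{x,y} is {-x*y^2/4 - x/128 + y^5 - 3*y^3/8 - y/64, x^2/32 + x*y^3 + 3*x*y/16 + y^4 + y^2/4, x^3 + x/2 + y, x^2*y + 2*x*y^2 - x/12 + 4*y^3/3 - y/6}; counting standard monomials gives mu = 9. Corank 1: A-series; mu = 9 gives A_9.

Type A_9, Milnor number mu = 9.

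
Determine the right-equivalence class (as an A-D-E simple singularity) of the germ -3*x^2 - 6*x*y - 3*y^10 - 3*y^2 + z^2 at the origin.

The Hessian of f at 0 has rank 2. Corank 1: A-series; mu = 9 gives A_9.

A_9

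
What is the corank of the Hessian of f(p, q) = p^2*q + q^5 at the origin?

The Hessian at 0 is [[0, 0], [0, 0]] of rank 0; hence corank 2.

2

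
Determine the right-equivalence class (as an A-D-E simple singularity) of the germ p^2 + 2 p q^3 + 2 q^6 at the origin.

A5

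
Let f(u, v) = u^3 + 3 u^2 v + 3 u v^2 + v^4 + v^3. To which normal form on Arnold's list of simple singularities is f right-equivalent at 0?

E_6

The Hessian of f at 0 has rank 0. Corank 2; j^3 = (u + v)^3 is a perfect cube, so E-series; the 4-jet and mu = 6 give E_6.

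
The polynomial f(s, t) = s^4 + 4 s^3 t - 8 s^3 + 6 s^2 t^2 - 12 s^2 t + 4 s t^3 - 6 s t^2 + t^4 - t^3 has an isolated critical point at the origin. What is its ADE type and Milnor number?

Type E_6, Milnor number mu = 6.

The Hessian of f at 0 has rank 0. Corank 2; j^3 = -(2*s + t)^3 is a perfect cube, so E-series; the 4-jet and mu = 6 give E_6.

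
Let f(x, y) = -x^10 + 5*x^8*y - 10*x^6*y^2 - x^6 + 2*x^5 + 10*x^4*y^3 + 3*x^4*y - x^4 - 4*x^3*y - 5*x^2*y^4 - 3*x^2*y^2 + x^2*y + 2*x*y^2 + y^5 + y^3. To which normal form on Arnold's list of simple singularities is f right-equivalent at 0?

D6

The Hessian of f at 0 is [[0, 0], [0, 0]] with rank 0, so corank 2. A Groebner basis of the Jacobian ideal J(f) in C{x,y} is {x^3 + x^2/4 + 3*x*y/2 + 5*y^2/4, x^2*y - x*y - y^2, -x^2/4 + x*y^2 + x*y/2 + 3*y^2/4, x^2/2 + y^3 - y^2/2}; counting standard monomials gives mu = 6. Corank 2; j^3 = y*(x + y)^2 has shape L^2 M (L != M), so D-series; mu = 6 gives D_6.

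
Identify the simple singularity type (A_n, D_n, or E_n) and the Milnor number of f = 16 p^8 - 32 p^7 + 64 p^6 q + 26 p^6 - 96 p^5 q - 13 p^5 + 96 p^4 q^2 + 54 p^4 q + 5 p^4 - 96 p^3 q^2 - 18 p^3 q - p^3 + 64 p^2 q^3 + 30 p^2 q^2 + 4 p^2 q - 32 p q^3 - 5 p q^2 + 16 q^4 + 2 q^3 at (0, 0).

Type D_5, Milnor number mu = 5.

The Hessian of f at 0 is [[0, 0], [0, 0]] with rank 0, so corank 2. A Groebner basis of the Jacobian ideal J(f) in C{p,q} is {p*q^2 + p*q/3 - q^2/3, p*q/3 + q^3 - q^2/3, p^2 - 10*p*q/3 + 7*q^2/3}; counting standard monomials gives mu = 5. Corank 2; j^3 = -(p - 2*q)*(p - q)^2 has shape L^2 M (L != M), so D-series; mu = 5 gives D_5.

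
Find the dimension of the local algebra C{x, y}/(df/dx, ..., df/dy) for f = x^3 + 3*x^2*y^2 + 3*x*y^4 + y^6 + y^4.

The Hessian of f at 0 has rank 0. Corank 2; j^3 = x^3 is a perfect cube, so E-series; the 4-jet and mu = 6 give E_6.

6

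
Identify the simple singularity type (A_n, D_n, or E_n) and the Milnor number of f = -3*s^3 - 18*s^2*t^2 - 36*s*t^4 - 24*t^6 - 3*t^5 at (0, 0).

Type E_{8}, Milnor number mu = 8.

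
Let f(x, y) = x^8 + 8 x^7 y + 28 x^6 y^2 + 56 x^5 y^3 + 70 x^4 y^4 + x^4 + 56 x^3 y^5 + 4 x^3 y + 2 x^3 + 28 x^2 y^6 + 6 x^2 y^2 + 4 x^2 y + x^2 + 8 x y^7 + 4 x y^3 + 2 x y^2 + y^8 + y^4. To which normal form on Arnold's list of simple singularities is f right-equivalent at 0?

A_7

The Hessian of f at 0 has rank 1. Corank 1: A-series; mu = 7 gives A_7.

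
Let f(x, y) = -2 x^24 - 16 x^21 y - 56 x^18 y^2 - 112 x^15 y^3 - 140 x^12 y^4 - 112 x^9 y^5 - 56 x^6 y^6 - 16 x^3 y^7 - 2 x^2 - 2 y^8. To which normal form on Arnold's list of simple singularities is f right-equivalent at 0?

A_{7}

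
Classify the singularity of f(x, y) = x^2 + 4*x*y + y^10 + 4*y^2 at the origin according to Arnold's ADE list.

A9

The Hessian of f at 0 has rank 1. Corank 1: A-series; mu = 9 gives A_9.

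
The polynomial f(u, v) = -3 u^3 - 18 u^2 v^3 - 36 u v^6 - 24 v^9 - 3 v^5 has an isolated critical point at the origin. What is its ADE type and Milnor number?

Type E_8, Milnor number mu = 8.

The Hessian of f at 0 is [[0, 0], [0, 0]] with rank 0, so corank 2. A Groebner basis of the Jacobian ideal J(f) in C{u,v} is {u^2/4 + u*v^3, v^4, u^3, u^2*v}; counting standard monomials gives mu = 8. Corank 2; j^3 = -3*u^3 is a perfect cube, so E-series; the 5-jet and mu = 8 give E_8.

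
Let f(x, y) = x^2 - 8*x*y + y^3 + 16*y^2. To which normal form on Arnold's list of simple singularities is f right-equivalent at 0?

A2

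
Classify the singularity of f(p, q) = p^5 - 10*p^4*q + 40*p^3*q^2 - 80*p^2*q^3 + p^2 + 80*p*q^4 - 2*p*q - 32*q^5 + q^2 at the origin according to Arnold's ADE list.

The Hessian of f at 0 is [[2, -2], [-2, 2]] with rank 1, so corank 1. A Groebner basis of the Jacobian ideal J(f) in C{p,q} is {q^4, p - q}; counting standard monomials gives mu = 4. Corank 1: A-series; mu = 4 gives A_4.

A_4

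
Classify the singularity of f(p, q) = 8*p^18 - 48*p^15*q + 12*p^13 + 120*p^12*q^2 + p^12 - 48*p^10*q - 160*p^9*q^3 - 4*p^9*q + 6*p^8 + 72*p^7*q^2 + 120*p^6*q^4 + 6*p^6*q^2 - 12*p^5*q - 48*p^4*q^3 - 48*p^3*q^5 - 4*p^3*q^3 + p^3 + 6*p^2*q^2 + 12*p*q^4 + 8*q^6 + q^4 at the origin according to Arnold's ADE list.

The Hessian of f at 0 is [[0, 0], [0, 0]] with rank 0, so corank 2. A Groebner basis of the Jacobian ideal J(f) in C{p,q} is {p^3, p^2*q, p^2/4 + p*q^2, q^3}; counting standard monomials gives mu = 6. Corank 2; j^3 = p^3 is a perfect cube, so E-series; the 4-jet and mu = 6 give E_6.

E6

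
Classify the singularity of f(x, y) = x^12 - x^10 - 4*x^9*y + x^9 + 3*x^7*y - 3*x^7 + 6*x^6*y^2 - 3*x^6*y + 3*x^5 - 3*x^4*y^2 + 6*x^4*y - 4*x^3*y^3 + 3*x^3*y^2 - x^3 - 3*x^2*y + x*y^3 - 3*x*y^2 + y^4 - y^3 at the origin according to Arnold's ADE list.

E_7

The Hessian of f at 0 is [[0, 0], [0, 0]] with rank 0, so corank 2. A Groebner basis of the Jacobian ideal J(f) in C{x,y} is {x^3 + 3*x^2*y - 6*x^2 - 12*x*y - 6*y^2, 3*x^2 + x*y^2 + 6*x*y + 3*y^2, -3*x^2 - 6*x*y + y^3 - 3*y^2}; counting standard monomials gives mu = 7. Corank 2; j^3 = -(x + y)^3 is a perfect cube, so E-series; the 4-jet and mu = 7 give E_7.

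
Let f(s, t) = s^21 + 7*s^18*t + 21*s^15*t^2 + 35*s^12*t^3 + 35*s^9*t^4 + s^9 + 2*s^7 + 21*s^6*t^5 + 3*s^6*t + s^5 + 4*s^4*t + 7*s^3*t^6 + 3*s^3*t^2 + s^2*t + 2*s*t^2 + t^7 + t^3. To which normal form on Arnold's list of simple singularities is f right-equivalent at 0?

D8

The Hessian of f at 0 is [[0, 0], [0, 0]] with rank 0, so corank 2. A Groebner basis of the Jacobian ideal J(f) in C{s,t} is {-s^2/3 + s*t^3 + s*t/3 + 2*t^2/3, s^2/2 + t^4 - t^2/2, s^3 - 3*s*t^2 - 2*t^3, s^2*t + 2*s*t^2 + t^3}; counting standard monomials gives mu = 8. Corank 2; j^3 = t*(s + t)^2 has shape L^2 M (L != M), so D-series; mu = 8 gives D_8.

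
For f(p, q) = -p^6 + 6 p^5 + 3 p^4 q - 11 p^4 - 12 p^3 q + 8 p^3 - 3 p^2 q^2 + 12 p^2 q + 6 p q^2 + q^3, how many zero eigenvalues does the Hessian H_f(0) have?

2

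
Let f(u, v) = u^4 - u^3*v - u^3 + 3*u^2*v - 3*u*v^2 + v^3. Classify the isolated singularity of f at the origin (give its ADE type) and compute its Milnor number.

Type E_{7}, Milnor number mu = 7.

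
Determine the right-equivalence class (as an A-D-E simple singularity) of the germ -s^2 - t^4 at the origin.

A_3

The Hessian of f at 0 is [[-2, 0], [0, 0]] with rank 1, so corank 1. A Groebner basis of the Jacobian ideal J(f) in C{s,t} is {t^3, s}; counting standard monomials gives mu = 3. Corank 1: A-series; mu = 3 gives A_3.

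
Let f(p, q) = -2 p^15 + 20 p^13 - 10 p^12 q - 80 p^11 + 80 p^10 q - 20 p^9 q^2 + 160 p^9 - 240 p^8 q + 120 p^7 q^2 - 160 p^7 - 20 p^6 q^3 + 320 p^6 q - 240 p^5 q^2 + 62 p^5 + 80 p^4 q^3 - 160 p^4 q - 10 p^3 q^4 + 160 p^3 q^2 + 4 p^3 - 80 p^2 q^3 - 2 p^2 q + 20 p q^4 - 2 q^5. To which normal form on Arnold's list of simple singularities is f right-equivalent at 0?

The Hessian of f at 0 has rank 0. Corank 2; j^3 = 2*p^2*(2*p - q) has shape L^2 M (L != M), so D-series; mu = 6 gives D_6.

D_{6}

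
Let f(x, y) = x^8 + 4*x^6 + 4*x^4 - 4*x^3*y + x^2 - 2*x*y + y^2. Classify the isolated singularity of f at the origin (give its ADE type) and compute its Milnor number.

Type A_7, Milnor number mu = 7.

The Hessian of f at 0 is [[2, -2], [-2, 2]] with rank 1, so corank 1. A Groebner basis of the Jacobian ideal J(f) in C{x,y} is {-3*x^2/2 + 7*x*y/2 + y^4 - 2*y^2, x^3 + x/2 - y/2, x^2*y + x/3 - y^3/3 - y/3, x*y^2 + x/6 - 2*y^3/3 - y/6}; counting standard monomials gives mu = 7. Corank 1: A-series; mu = 7 gives A_7.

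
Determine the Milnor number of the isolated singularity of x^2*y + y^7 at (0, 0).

The Hessian of f at 0 is [[0, 0], [0, 0]] with rank 0, so corank 2. A Groebner basis of the Jacobian ideal J(f) in C{x,y} is {x^2/7 + y^6, x^3, x*y}; counting standard monomials gives mu = 8. Corank 2; j^3 = x^2*y has shape L^2 M (L != M), so D-series; mu = 8 gives D_8.

8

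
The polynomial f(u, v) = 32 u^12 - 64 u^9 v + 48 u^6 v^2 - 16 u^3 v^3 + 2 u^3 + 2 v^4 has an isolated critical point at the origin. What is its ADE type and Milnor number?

Type E_6, Milnor number mu = 6.

The Hessian of f at 0 has rank 0. Corank 2; j^3 = 2*u^3 is a perfect cube, so E-series; the 4-jet and mu = 6 give E_6.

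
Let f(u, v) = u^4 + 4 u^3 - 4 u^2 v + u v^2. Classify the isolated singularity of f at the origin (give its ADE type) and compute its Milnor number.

Type D_{5}, Milnor number mu = 5.

The Hessian of f at 0 has rank 0. Corank 2; j^3 = u*(2*u - v)^2 has shape L^2 M (L != M), so D-series; mu = 5 gives D_5.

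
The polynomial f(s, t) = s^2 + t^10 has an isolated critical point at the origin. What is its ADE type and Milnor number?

Type A9, Milnor number mu = 9.

The Hessian of f at 0 has rank 1. Corank 1: A-series; mu = 9 gives A_9.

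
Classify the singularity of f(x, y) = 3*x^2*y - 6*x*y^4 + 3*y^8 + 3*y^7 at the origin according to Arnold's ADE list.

The Hessian of f at 0 is [[0, 0], [0, 0]] with rank 0, so corank 2. A Groebner basis of the Jacobian ideal J(f) in C{x,y} is {x^2*y^2, -8*x^2*y - x^2 + x*y^3, -x*y + y^4, x^3}; counting standard monomials gives mu = 9. Corank 2; j^3 = 3*x^2*y has shape L^2 M (L != M), so D-series; mu = 9 gives D_9.

D_{9}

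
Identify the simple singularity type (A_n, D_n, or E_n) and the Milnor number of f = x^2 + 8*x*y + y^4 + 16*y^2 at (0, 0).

Type A3, Milnor number mu = 3.

The Hessian of f at 0 has rank 1. Corank 1: A-series; mu = 3 gives A_3.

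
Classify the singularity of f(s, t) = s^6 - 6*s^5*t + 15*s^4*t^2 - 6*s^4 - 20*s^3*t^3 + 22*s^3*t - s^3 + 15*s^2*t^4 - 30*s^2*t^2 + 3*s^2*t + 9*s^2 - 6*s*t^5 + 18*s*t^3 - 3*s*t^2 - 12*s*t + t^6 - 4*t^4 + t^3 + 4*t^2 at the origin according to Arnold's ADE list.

The Hessian of f at 0 is [[18, -12], [-12, 8]] with rank 1, so corank 1. A Groebner basis of the Jacobian ideal J(f) in C{s,t} is {t^2, s - 2*t/3}; counting standard monomials gives mu = 2. Corank 1: A-series; mu = 2 gives A_2.

A_2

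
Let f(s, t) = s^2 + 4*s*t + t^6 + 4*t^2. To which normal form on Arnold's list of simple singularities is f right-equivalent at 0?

A_5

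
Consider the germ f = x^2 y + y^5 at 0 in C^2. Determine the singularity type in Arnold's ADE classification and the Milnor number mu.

Type D_{6}, Milnor number mu = 6.

The Hessian of f at 0 is [[0, 0], [0, 0]] with rank 0, so corank 2. A Groebner basis of the Jacobian ideal J(f) in C{x,y} is {x^2/5 + y^4, x^3, x*y}; counting standard monomials gives mu = 6. Corank 2; j^3 = x^2*y has shape L^2 M (L != M), so D-series; mu = 6 gives D_6.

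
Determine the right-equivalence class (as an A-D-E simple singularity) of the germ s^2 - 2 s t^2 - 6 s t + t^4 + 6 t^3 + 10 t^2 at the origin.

The Hessian of f at 0 has rank 2. Corank 0: nondegenerate Morse point, so A_1.

A_{1}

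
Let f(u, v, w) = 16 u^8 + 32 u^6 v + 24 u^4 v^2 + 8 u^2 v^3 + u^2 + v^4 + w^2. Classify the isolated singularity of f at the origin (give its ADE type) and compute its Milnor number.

Type A_{3}, Milnor number mu = 3.

The Hessian of f at 0 has rank 2. Corank 1: A-series; mu = 3 gives A_3.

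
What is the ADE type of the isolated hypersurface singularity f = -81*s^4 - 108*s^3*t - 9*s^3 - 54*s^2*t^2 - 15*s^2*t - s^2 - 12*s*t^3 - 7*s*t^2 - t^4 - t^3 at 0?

The Hessian of f at 0 is [[-2, 0], [0, 0]] with rank 1, so corank 1. A Groebner basis of the Jacobian ideal J(f) in C{s,t} is {t^2, s}; counting standard monomials gives mu = 2. Corank 1: A-series; mu = 2 gives A_2.

A_{2}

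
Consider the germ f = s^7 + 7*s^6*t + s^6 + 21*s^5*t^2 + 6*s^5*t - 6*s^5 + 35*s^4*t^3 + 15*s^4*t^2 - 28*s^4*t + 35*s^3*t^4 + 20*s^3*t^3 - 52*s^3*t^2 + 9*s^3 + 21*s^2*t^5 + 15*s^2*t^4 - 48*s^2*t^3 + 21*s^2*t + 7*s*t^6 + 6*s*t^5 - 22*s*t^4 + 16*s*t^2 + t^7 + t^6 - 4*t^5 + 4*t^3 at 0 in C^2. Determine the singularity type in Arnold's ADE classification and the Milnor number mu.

Type D_7, Milnor number mu = 7.

The Hessian of f at 0 is [[0, 0], [0, 0]] with rank 0, so corank 2. A Groebner basis of the Jacobian ideal J(f) in C{s,t} is {-243*s^2 - 405*s*t + t^4 - 162*t^2, s^3 + 6*s^2 + 8*s*t + 8*t^3/27 + 8*t^2/3, s^2*t - 6*s^2 - 8*s*t - 4*t^3/9 - 8*t^2/3, 9*s^2/2 + s*t^2 + 6*s*t + 2*t^3/3 + 2*t^2}; counting standard monomials gives mu = 7. Corank 2; j^3 = (s + t)*(3*s + 2*t)^2 has shape L^2 M (L != M), so D-series; mu = 7 gives D_7.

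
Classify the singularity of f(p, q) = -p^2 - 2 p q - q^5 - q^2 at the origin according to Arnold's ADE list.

The Hessian of f at 0 is [[-2, -2], [-2, -2]] with rank 1, so corank 1. A Groebner basis of the Jacobian ideal J(f) in C{p,q} is {q^4, p + q}; counting standard monomials gives mu = 4. Corank 1: A-series; mu = 4 gives A_4.

A4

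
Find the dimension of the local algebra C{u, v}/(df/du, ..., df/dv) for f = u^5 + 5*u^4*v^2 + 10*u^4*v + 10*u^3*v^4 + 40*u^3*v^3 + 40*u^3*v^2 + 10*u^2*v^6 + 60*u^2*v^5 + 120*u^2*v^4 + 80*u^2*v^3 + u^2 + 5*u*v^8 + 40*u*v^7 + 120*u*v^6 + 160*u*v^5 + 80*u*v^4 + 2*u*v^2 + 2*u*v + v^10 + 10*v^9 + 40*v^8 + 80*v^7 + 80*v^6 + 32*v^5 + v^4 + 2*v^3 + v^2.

The Hessian of f at 0 has rank 1. Corank 1: A-series; mu = 4 gives A_4.

4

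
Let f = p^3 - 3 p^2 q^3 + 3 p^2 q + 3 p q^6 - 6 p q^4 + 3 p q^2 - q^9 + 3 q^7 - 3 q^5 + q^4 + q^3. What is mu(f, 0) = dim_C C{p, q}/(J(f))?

The Hessian of f at 0 has rank 0. Corank 2; j^3 = (p + q)^3 is a perfect cube, so E-series; the 4-jet and mu = 6 give E_6.

6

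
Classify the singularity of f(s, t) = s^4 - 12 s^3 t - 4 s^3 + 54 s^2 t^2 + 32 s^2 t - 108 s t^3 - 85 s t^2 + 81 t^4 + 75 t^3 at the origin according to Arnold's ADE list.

D5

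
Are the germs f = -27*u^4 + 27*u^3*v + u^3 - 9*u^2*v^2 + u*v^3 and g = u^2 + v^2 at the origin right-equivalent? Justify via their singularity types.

No.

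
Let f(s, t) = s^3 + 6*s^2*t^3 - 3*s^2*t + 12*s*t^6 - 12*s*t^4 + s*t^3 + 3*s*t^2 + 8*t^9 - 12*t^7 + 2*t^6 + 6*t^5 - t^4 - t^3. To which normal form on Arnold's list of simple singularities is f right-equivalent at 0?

E7

The Hessian of f at 0 has rank 0. Corank 2; j^3 = (s - t)^3 is a perfect cube, so E-series; the 4-jet and mu = 7 give E_7.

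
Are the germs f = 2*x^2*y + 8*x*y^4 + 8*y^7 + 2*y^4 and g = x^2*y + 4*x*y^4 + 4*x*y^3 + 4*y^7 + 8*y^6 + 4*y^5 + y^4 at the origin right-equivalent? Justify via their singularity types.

The Hessian of f at 0 has rank 0. Corank 2; j^3 = 2*x^2*y has shape L^2 M (L != M), so D-series; mu = 5 gives D_5. The Hessian of g at 0 has rank 0. Corank 2; j^3 = x^2*y has shape L^2 M (L != M), so D-series; mu = 5 gives D_5. Both have type D_5, hence right-equivalent.

Yes.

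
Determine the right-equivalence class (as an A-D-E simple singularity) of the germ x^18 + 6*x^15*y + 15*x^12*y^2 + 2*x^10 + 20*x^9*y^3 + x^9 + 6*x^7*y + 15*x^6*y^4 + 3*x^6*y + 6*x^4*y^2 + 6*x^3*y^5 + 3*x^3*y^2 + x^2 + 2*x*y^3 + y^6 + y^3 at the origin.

The Hessian of f at 0 has rank 1. Corank 1: A-series; mu = 2 gives A_2.

A2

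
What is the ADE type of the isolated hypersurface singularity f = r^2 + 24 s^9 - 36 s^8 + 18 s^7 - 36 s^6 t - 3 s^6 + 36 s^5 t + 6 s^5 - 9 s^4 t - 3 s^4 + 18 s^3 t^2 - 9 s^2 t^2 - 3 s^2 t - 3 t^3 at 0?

D_{4}

The Hessian of f at 0 has rank 1. Corank 2; j^3 = -3*t*(s^2 + t^2) splits into three distinct lines over C (the quadratic factor has nonzero discriminant), so D_4.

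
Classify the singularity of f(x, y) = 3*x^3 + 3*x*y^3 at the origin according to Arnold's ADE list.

E_{7}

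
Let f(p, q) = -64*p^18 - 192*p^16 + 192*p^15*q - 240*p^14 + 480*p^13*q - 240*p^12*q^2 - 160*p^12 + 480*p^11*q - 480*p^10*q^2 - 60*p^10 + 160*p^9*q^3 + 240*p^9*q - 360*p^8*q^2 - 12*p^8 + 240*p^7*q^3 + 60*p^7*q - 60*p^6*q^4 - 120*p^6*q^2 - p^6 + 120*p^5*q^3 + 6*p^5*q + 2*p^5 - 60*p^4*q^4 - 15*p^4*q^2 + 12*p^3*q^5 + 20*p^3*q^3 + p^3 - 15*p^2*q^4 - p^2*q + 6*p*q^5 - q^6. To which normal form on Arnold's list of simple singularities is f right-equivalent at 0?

D_7

The Hessian of f at 0 has rank 0. Corank 2; j^3 = p^2*(p - q) has shape L^2 M (L != M), so D-series; mu = 7 gives D_7.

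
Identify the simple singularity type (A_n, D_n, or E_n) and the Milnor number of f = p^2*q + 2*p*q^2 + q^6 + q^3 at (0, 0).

Type D7, Milnor number mu = 7.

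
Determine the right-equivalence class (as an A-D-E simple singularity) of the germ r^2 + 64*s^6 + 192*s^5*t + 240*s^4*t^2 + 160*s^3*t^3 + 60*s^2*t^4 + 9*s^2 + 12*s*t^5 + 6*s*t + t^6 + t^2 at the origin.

The Hessian of f at 0 has rank 2. Corank 1: A-series; mu = 5 gives A_5.

A5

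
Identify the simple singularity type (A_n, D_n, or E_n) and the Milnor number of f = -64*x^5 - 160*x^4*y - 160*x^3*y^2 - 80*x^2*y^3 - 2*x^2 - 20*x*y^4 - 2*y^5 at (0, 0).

The Hessian of f at 0 has rank 1. Corank 1: A-series; mu = 4 gives A_4.

Type A4, Milnor number mu = 4.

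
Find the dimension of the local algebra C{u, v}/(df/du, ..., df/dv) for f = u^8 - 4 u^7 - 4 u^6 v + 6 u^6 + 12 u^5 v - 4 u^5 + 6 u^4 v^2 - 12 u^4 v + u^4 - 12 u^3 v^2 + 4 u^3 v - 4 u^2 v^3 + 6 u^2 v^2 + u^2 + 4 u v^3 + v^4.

3

The Hessian of f at 0 has rank 1. Corank 1: A-series; mu = 3 gives A_3.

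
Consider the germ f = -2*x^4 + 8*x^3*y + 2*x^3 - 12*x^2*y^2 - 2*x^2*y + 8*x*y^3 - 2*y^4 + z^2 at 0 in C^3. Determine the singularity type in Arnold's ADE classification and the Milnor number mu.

Type D_{5}, Milnor number mu = 5.

The Hessian of f at 0 has rank 1. Corank 2; j^3 = 2*x^2*(x - y) has shape L^2 M (L != M), so D-series; mu = 5 gives D_5.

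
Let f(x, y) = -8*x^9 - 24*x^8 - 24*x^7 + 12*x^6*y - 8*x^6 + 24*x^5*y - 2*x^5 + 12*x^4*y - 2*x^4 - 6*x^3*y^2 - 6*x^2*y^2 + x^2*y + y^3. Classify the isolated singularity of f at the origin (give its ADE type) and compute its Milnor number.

The Hessian of f at 0 is [[0, 0], [0, 0]] with rank 0, so corank 2. A Groebner basis of the Jacobian ideal J(f) in C{x,y} is {y^3, x^2 + 3*y^2, x*y}; counting standard monomials gives mu = 4. Corank 2; j^3 = y*(x^2 + y^2) splits into three distinct lines over C (the quadratic factor has nonzero discriminant), so D_4.

Type D_{4}, Milnor number mu = 4.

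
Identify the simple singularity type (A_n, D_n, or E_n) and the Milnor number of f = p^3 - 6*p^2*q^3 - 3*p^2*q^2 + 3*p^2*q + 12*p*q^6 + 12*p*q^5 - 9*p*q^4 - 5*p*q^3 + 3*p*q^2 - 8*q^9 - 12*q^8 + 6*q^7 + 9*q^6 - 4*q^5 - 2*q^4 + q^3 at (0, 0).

Type E7, Milnor number mu = 7.

The Hessian of f at 0 has rank 0. Corank 2; j^3 = (p + q)^3 is a perfect cube, so E-series; the 4-jet and mu = 7 give E_7.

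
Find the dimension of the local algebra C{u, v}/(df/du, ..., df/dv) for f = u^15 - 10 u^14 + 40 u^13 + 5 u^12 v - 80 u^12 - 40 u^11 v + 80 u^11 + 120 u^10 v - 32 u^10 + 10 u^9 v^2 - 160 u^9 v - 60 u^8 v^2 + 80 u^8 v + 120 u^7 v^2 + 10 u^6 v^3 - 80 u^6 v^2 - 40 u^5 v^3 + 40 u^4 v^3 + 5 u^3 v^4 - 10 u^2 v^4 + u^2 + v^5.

4

The Hessian of f at 0 is [[2, 0], [0, 0]] with rank 1, so corank 1. A Groebner basis of the Jacobian ideal J(f) in C{u,v} is {v^4, u}; counting standard monomials gives mu = 4. Corank 1: A-series; mu = 4 gives A_4.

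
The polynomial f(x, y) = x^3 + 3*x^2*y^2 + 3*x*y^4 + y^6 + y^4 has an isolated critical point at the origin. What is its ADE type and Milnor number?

Type E_6, Milnor number mu = 6.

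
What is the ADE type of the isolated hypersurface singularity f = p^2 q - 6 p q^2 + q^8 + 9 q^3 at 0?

D_{9}

The Hessian of f at 0 has rank 0. Corank 2; j^3 = q*(p - 3*q)^2 has shape L^2 M (L != M), so D-series; mu = 9 gives D_9.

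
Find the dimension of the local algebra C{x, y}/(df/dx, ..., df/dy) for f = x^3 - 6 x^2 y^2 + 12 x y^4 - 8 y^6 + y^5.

8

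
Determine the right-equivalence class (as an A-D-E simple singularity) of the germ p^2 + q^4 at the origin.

A3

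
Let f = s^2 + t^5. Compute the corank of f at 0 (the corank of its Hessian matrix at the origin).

The Hessian at 0 is [[2, 0], [0, 0]] of rank 1; hence corank 1.

1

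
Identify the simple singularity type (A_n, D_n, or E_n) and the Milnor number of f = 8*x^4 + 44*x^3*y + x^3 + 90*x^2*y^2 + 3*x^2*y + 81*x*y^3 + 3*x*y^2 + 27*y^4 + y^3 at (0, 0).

Type E_{7}, Milnor number mu = 7.

The Hessian of f at 0 is [[0, 0], [0, 0]] with rank 0, so corank 2. A Groebner basis of the Jacobian ideal J(f) in C{x,y} is {3*x^2/4 + 3*x*y/2 + y^4 + y^3/4 + 3*y^2/4, x^3 + 15*x^2/4 + 15*x*y/2 + 9*y^3/4 + 15*y^2/4, x^2*y - 9*x^2/4 - 9*x*y/2 - 7*y^3/4 - 9*y^2/4, x^2 + x*y^2 + 2*x*y + 4*y^3/3 + y^2}; counting standard monomials gives mu = 7. Corank 2; j^3 = (x + y)^3 is a perfect cube, so E-series; the 4-jet and mu = 7 give E_7.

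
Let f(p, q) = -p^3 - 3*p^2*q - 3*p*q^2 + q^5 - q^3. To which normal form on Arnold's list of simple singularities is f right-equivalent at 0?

The Hessian of f at 0 is [[0, 0], [0, 0]] with rank 0, so corank 2. A Groebner basis of the Jacobian ideal J(f) in C{p,q} is {q^4, p^2 + 2*p*q + q^2}; counting standard monomials gives mu = 8. Corank 2; j^3 = -(p + q)^3 is a perfect cube, so E-series; the 5-jet and mu = 8 give E_8.

E_{8}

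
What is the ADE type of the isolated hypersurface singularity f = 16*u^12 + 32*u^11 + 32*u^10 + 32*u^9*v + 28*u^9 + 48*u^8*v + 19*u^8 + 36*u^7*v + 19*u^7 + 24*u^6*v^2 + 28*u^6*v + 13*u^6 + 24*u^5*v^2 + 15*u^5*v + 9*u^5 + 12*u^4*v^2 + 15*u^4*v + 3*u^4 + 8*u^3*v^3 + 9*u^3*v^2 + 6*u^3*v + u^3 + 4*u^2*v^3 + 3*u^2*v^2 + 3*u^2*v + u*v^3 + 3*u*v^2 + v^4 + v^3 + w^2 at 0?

E_7

The Hessian of f at 0 has rank 1. Corank 2; j^3 = (u + v)^3 is a perfect cube, so E-series; the 4-jet and mu = 7 give E_7.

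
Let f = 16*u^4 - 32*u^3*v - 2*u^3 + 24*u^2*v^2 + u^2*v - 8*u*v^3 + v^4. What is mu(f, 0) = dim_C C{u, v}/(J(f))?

5

The Hessian of f at 0 is [[0, 0], [0, 0]] with rank 0, so corank 2. A Groebner basis of the Jacobian ideal J(f) in C{u,v} is {u*v^2, u*v/8 + v^3, u^2 - u*v/2}; counting standard monomials gives mu = 5. Corank 2; j^3 = -u^2*(2*u - v) has shape L^2 M (L != M), so D-series; mu = 5 gives D_5.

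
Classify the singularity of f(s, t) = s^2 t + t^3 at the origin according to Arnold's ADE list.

D_4

The Hessian of f at 0 has rank 0. Corank 2; j^3 = t*(s^2 + t^2) splits into three distinct lines over C (the quadratic factor has nonzero discriminant), so D_4.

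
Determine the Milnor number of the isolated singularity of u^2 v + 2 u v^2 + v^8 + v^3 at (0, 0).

9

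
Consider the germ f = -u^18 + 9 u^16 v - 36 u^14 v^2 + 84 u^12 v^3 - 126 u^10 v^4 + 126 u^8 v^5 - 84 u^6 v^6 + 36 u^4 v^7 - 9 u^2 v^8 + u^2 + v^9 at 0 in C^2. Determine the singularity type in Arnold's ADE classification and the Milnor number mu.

The Hessian of f at 0 has rank 1. Corank 1: A-series; mu = 8 gives A_8.

Type A_{8}, Milnor number mu = 8.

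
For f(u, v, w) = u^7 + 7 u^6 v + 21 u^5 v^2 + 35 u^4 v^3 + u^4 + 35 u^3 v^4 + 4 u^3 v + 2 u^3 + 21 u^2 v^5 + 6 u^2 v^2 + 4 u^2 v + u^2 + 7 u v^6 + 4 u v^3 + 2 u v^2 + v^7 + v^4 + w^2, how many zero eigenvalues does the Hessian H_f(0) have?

The Hessian at 0 is [[2, 0, 0], [0, 0, 0], [0, 0, 2]] of rank 2; hence corank 1.

1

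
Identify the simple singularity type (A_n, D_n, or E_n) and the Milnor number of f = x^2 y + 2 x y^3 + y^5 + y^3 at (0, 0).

Type D_{4}, Milnor number mu = 4.

The Hessian of f at 0 is [[0, 0], [0, 0]] with rank 0, so corank 2. A Groebner basis of the Jacobian ideal J(f) in C{x,y} is {y^3, x^2 + 3*y^2, x*y}; counting standard monomials gives mu = 4. Corank 2; j^3 = y*(x^2 + y^2) splits into three distinct lines over C (the quadratic factor has nonzero discriminant), so D_4.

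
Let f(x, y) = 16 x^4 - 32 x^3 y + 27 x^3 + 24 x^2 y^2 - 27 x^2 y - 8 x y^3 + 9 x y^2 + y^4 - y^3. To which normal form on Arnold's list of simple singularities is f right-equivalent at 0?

The Hessian of f at 0 has rank 0. Corank 2; j^3 = (3*x - y)^3 is a perfect cube, so E-series; the 4-jet and mu = 6 give E_6.

E_{6}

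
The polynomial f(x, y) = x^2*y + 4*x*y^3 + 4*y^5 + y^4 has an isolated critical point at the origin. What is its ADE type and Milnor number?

The Hessian of f at 0 is [[0, 0], [0, 0]] with rank 0, so corank 2. A Groebner basis of the Jacobian ideal J(f) in C{x,y} is {x*y^2, x*y/2 + y^3, x^2 - 2*x*y}; counting standard monomials gives mu = 5. Corank 2; j^3 = x^2*y has shape L^2 M (L != M), so D-series; mu = 5 gives D_5.

Type D5, Milnor number mu = 5.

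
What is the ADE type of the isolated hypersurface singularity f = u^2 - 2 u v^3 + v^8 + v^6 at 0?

A_{7}

The Hessian of f at 0 has rank 1. Corank 1: A-series; mu = 7 gives A_7.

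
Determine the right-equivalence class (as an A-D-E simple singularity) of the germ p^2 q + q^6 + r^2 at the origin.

The Hessian of f at 0 is [[0, 0, 0], [0, 0, 0], [0, 0, 2]] with rank 1, so corank 2. A Groebner basis of the Jacobian ideal J(f) in C{p,q,r} is {p^2/6 + q^5, p^3, p*q, r}; counting standard monomials gives mu = 7. Corank 2; j^3 = p^2*q has shape L^2 M (L != M), so D-series; mu = 7 gives D_7.

D_7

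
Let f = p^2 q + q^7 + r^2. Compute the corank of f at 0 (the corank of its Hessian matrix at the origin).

Hessian at 0 has rank 1.

2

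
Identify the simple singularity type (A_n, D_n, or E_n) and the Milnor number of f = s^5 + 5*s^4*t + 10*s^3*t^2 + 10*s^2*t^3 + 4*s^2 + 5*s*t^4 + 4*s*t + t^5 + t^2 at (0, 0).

The Hessian of f at 0 is [[8, 4], [4, 2]] with rank 1, so corank 1. A Groebner basis of the Jacobian ideal J(f) in C{s,t} is {t^4, s + t/2}; counting standard monomials gives mu = 4. Corank 1: A-series; mu = 4 gives A_4.

Type A_{4}, Milnor number mu = 4.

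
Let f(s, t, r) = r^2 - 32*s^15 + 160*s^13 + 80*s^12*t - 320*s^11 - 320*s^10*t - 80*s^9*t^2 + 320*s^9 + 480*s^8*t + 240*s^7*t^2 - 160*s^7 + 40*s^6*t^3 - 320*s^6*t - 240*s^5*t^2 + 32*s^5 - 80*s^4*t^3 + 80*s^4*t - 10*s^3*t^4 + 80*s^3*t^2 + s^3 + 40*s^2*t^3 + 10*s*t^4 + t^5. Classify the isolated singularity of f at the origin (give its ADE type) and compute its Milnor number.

Type E8, Milnor number mu = 8.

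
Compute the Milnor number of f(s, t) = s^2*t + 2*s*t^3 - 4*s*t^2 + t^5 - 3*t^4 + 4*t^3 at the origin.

The Hessian of f at 0 is [[0, 0], [0, 0]] with rank 0, so corank 2. A Groebner basis of the Jacobian ideal J(f) in C{s,t} is {s*t^2 + 2*s*t - 4*t^2, s*t + t^3 - 2*t^2, s^2 - 8*s*t + 12*t^2}; counting standard monomials gives mu = 5. Corank 2; j^3 = t*(s - 2*t)^2 has shape L^2 M (L != M), so D-series; mu = 5 gives D_5.

5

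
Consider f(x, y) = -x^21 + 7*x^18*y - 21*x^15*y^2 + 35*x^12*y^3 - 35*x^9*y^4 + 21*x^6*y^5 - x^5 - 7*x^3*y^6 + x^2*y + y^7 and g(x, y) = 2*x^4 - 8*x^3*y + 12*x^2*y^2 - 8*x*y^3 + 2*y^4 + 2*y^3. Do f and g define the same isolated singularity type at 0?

The Hessian of f at 0 has rank 0. Corank 2; j^3 = x^2*y has shape L^2 M (L != M), so D-series; mu = 8 gives D_8. The Hessian of g at 0 has rank 0. Corank 2; j^3 = 2*y^3 is a perfect cube, so E-series; the 4-jet and mu = 6 give E_6. f is D_8 but g is E_6, hence not right-equivalent.

No.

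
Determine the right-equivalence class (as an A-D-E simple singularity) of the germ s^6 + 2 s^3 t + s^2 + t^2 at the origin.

A_{1}

The Hessian of f at 0 is [[2, 0], [0, 2]] with rank 2, so corank 0. A Groebner basis of the Jacobian ideal J(f) in C{s,t} is {s, t}; counting standard monomials gives mu = 1. Corank 0: nondegenerate Morse point, so A_1.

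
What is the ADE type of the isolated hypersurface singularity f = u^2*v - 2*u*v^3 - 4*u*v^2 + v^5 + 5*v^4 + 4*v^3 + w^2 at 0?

D_{5}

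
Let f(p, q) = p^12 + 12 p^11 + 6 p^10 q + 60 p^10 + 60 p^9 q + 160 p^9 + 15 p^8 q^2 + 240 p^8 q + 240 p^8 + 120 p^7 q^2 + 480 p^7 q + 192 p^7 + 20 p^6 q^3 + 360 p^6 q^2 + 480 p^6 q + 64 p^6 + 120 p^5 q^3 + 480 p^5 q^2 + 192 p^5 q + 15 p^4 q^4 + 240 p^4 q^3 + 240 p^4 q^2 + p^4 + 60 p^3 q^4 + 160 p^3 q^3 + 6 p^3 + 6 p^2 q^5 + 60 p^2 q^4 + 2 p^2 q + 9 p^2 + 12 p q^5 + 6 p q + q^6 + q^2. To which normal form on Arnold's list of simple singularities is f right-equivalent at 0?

A_5

The Hessian of f at 0 is [[18, 6], [6, 2]] with rank 1, so corank 1. A Groebner basis of the Jacobian ideal J(f) in C{p,q} is {p*q^2 - 27*p*q + 81*p - 6*q^2 + 27*q, 135*p*q - 486*p + q^3 + 27*q^2 - 162*q, p^2 + 3*p + q}; counting standard monomials gives mu = 5. Corank 1: A-series; mu = 5 gives A_5.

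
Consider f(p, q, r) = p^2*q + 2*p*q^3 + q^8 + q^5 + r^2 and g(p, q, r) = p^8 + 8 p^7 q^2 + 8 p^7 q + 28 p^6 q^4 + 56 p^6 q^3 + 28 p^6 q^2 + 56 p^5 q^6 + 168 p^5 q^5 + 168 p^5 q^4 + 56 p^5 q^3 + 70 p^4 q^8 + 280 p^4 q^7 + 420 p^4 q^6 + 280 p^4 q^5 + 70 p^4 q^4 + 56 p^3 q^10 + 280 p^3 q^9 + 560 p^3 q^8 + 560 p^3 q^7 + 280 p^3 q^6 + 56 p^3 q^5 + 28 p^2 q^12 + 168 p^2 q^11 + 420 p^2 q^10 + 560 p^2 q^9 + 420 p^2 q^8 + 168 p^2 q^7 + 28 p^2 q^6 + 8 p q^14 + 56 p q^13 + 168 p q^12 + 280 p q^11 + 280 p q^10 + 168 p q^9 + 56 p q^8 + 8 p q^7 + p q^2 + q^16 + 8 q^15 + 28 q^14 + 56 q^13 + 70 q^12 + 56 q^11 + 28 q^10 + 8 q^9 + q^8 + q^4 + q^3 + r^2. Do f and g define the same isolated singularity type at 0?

The Hessian of f at 0 is [[0, 0, 0], [0, 0, 0], [0, 0, 2]] with rank 1, so corank 2. A Groebner basis of the Jacobian ideal J(f) in C{p,q,r} is {p^4, p^3*q - p^2/8 - p*q^2/8, p^3 + p^2*q^2, p*q + q^3, r}; counting standard monomials gives mu = 9. Corank 2; j^3 = p^2*q has shape L^2 M (L != M), so D-series; mu = 9 gives D_9. The Hessian of g at 0 is [[0, 0, 0], [0, 0, 0], [0, 0, 2]] with rank 1, so corank 2. A Groebner basis of the Jacobian ideal J(g) in C{p,q,r} is {p^7 + q^2/8, q^3, p*q + q^2, r}; counting standard monomials gives mu = 9. Corank 2; j^3 = q^2*(p + q) has shape L^2 M (L != M), so D-series; mu = 9 gives D_9. Both have type D_9, hence right-equivalent.

Yes.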